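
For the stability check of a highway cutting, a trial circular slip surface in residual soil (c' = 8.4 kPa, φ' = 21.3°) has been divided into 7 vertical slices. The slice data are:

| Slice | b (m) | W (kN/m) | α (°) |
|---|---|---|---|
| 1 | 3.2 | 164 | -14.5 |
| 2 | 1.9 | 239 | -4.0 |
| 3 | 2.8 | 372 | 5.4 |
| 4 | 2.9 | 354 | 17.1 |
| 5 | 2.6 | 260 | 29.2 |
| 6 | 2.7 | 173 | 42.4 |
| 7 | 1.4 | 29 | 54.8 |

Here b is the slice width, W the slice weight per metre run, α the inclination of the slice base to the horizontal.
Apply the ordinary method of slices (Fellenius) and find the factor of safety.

FS = 2.14

Ordinary method of slices: FS = Σ[c'·Δl_i + (W_i cosα_i)·tanφ'] / Σ W_i sinα_i, with Δl_i = b_i / cosα_i.
Slice 1: Δl = 3.2/cos(-14.5°) = 3.305 m; N'_1 = 164·cos(-14.5°) = 158.8; c'Δl = 27.76; W sinα = -41.1
Slice 2: Δl = 1.9/cos(-4.0°) = 1.905 m; N'_2 = 239·cos(-4.0°) = 238.4; c'Δl = 16.00; W sinα = -16.7
Slice 3: Δl = 2.8/cos5.4° = 2.812 m; N'_3 = 372·cos5.4° = 370.3; c'Δl = 23.62; W sinα = 35.0
Slice 4: Δl = 2.9/cos17.1° = 3.034 m; N'_4 = 354·cos17.1° = 338.4; c'Δl = 25.49; W sinα = 104.1
Slice 5: Δl = 2.6/cos29.2° = 2.979 m; N'_5 = 260·cos29.2° = 227.0; c'Δl = 25.02; W sinα = 126.8
Slice 6: Δl = 2.7/cos42.4° = 3.656 m; N'_6 = 173·cos42.4° = 127.8; c'Δl = 30.71; W sinα = 116.7
Slice 7: Δl = 1.4/cos54.8° = 2.429 m; N'_7 = 29·cos54.8° = 16.7; c'Δl = 20.40; W sinα = 23.7
Σc'Δl = 169.0 kN/m; ΣN' = 1477.3 kN/m; ΣW sinα = 348.6 kN/m
Resisting = 169.0 + 1477.3·tan21.3° = 169.0 + 576.0 = 745.0 kN/m
FS = 745.0 / 348.6 = 2.137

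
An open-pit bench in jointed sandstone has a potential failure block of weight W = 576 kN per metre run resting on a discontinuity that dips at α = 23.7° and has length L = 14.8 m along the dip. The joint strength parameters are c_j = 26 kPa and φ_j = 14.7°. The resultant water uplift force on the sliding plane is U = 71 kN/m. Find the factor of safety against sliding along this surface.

Resolving the block weight along and normal to the plane and applying the Mohr–Coulomb strength on the joint:
N' = W cosα − U = 576·cos23.7° − 71 = 456.4 kN/m
Driving force T = W sinα = 576·sin23.7° = 231.5 kN/m
Resisting force R = c_j·L + N'·tanφ_j = 26·14.8 + 456.4·tan14.7° = 384.8 + 119.7 = 504.5 kN/m
FS = R / T = 504.5 / 231.5 = 2.179

FS = 2.18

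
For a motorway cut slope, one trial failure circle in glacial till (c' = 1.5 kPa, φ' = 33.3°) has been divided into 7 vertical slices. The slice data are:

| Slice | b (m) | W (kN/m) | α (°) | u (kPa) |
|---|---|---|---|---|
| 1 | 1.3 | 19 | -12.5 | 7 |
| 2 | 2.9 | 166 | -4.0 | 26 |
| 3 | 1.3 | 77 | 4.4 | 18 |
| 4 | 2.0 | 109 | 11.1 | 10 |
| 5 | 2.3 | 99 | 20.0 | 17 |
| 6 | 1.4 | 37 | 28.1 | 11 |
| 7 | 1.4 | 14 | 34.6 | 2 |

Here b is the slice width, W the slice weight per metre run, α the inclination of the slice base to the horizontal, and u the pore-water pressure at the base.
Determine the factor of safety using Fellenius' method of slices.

FS = 3.21

Ordinary method of slices: FS = Σ[c'·Δl_i + (W_i cosα_i − u_i·Δl_i)·tanφ'] / Σ W_i sinα_i, with Δl_i = b_i / cosα_i.
Slice 1: Δl = 1.3/cos(-12.5°) = 1.332 m; N'_1 = 19·cos(-12.5°) − 7·1.332 = 9.2; c'Δl = 2.00; W sinα = -4.1
Slice 2: Δl = 2.9/cos(-4.0°) = 2.907 m; N'_2 = 166·cos(-4.0°) − 26·2.907 = 90.0; c'Δl = 4.36; W sinα = -11.6
Slice 3: Δl = 1.3/cos4.4° = 1.304 m; N'_3 = 77·cos4.4° − 18·1.304 = 53.3; c'Δl = 1.96; W sinα = 5.9
Slice 4: Δl = 2.0/cos11.1° = 2.038 m; N'_4 = 109·cos11.1° − 10·2.038 = 86.6; c'Δl = 3.06; W sinα = 21.0
Slice 5: Δl = 2.3/cos20.0° = 2.448 m; N'_5 = 99·cos20.0° − 17·2.448 = 51.4; c'Δl = 3.67; W sinα = 33.9
Slice 6: Δl = 1.4/cos28.1° = 1.587 m; N'_6 = 37·cos28.1° − 11·1.587 = 15.2; c'Δl = 2.38; W sinα = 17.4
Slice 7: Δl = 1.4/cos34.6° = 1.701 m; N'_7 = 14·cos34.6° − 2·1.701 = 8.1; c'Δl = 2.55; W sinα = 7.9
Σc'Δl = 20.0 kN/m; ΣN' = 313.8 kN/m; ΣW sinα = 70.4 kN/m
Resisting = 20.0 + 313.8·tan33.3° = 20.0 + 206.2 = 226.1 kN/m
FS = 226.1 / 70.4 = 3.210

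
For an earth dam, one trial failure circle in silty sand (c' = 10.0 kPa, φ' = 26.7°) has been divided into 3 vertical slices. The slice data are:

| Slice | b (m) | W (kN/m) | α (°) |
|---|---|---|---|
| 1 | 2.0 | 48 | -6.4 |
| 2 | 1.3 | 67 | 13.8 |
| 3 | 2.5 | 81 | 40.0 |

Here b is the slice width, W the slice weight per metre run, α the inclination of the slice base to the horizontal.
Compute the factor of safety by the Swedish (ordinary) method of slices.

Ordinary method of slices: FS = Σ[c'·Δl_i + (W_i cosα_i)·tanφ'] / Σ W_i sinα_i, with Δl_i = b_i / cosα_i.
Slice 1: Δl = 2.0/cos(-6.4°) = 2.013 m; N'_1 = 48·cos(-6.4°) = 47.7; c'Δl = 20.13; W sinα = -5.4
Slice 2: Δl = 1.3/cos13.8° = 1.339 m; N'_2 = 67·cos13.8° = 65.1; c'Δl = 13.39; W sinα = 16.0
Slice 3: Δl = 2.5/cos40.0° = 3.264 m; N'_3 = 81·cos40.0° = 62.0; c'Δl = 32.64; W sinα = 52.1
Σc'Δl = 66.1 kN/m; ΣN' = 174.8 kN/m; ΣW sinα = 62.7 kN/m
Resisting = 66.1 + 174.8·tan26.7° = 66.1 + 87.9 = 154.1 kN/m
FS = 154.1 / 62.7 = 2.457

FS = 2.46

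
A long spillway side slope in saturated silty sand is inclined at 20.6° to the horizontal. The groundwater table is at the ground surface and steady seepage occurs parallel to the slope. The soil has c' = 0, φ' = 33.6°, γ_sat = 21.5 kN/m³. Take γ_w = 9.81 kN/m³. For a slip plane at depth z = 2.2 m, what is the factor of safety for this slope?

With seepage parallel to the slope and the water table at the surface, the effective normal stress on the slip plane uses the buoyant unit weight γ' = γ_sat − γ_w while the driving shear stress uses γ_sat:
FS = [c' + γ' z cos²β tanφ'] / [γ_sat z sinβ cosβ]
(For c' = 0 this reduces to FS = (γ'/γ_sat)·tanφ'/tanβ.)
γ' = 21.5 − 9.81 = 11.69 kN/m³
Numerator = 0.0 + 11.69·2.2·cos²20.6°·tan33.6° = 0.0 + 11.69·2.2·0.8762·0.6644 = 14.972 kPa
Denominator = 21.5·2.2·sin20.6°·cos20.6° = 21.5·2.2·0.3518·0.9361 = 15.578 kPa
FS = 14.972 / 15.578 = 0.961

FS = 0.96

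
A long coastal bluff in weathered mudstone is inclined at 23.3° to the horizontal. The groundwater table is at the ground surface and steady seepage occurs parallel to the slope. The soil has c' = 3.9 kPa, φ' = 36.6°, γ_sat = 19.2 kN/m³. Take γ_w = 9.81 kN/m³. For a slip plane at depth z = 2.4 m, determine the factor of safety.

With seepage parallel to the slope and the water table at the surface, the effective normal stress on the slip plane uses the buoyant unit weight γ' = γ_sat − γ_w while the driving shear stress uses γ_sat:
FS = [c' + γ' z cos²β tanφ'] / [γ_sat z sinβ cosβ]
γ' = 19.2 − 9.81 = 9.39 kN/m³
Numerator = 3.9 + 9.39·2.4·cos²23.3°·tan36.6° = 3.9 + 9.39·2.4·0.8435·0.7427 = 18.018 kPa
Denominator = 19.2·2.4·sin23.3°·cos23.3° = 19.2·2.4·0.3955·0.9184 = 16.740 kPa
FS = 18.018 / 16.740 = 1.076

FS = 1.08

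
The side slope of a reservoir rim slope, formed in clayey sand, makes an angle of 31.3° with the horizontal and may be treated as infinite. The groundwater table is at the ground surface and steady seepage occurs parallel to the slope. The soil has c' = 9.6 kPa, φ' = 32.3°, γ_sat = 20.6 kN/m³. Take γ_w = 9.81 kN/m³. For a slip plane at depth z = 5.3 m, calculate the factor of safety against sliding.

FS = 0.74

With seepage parallel to the slope and the water table at the surface, the effective normal stress on the slip plane uses the buoyant unit weight γ' = γ_sat − γ_w while the driving shear stress uses γ_sat:
FS = [c' + γ' z cos²β tanφ'] / [γ_sat z sinβ cosβ]
γ' = 20.6 − 9.81 = 10.79 kN/m³
Numerator = 9.6 + 10.79·5.3·cos²31.3°·tan32.3° = 9.6 + 10.79·5.3·0.7301·0.6322 = 35.995 kPa
Denominator = 20.6·5.3·sin31.3°·cos31.3° = 20.6·5.3·0.5195·0.8545 = 48.466 kPa
FS = 35.995 / 48.466 = 0.743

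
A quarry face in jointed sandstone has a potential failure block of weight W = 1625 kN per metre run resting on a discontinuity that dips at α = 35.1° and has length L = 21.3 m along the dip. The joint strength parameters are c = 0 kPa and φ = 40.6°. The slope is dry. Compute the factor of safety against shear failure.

Resolving the block weight along and normal to the plane and applying the Mohr–Coulomb strength on the joint:
N' = W cosα = 1625·cos35.1° = 1329.5 kN/m
Driving force T = W sinα = 1625·sin35.1° = 934.4 kN/m
Resisting force R = c·L + N'·tanφ = 0·21.3 + 1329.5·tan40.6° = 0.0 + 1139.5 = 1139.5 kN/m
FS = R / T = 1139.5 / 934.4 = 1.220

FS = 1.22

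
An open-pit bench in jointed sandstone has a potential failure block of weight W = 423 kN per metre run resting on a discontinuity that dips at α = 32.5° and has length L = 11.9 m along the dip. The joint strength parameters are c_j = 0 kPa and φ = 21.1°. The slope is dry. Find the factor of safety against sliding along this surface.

Resolving the block weight along and normal to the plane and applying the Mohr–Coulomb strength on the joint:
N' = W cosα = 423·cos32.5° = 356.8 kN/m
Driving force T = W sinα = 423·sin32.5° = 227.3 kN/m
Resisting force R = c_j·L + N'·tanφ = 0·11.9 + 356.8·tan21.1° = 0.0 + 137.7 = 137.7 kN/m
FS = R / T = 137.7 / 227.3 = 0.606

FS = 0.61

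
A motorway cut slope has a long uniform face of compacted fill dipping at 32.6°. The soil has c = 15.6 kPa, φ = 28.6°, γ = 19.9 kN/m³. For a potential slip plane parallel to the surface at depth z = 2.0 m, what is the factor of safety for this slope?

For an infinite slope with a slip plane parallel to the surface (no pore pressure): FS = [c + γz cos²β tanφ] / [γz sinβ cosβ].
γz = 19.9·2.0 = 39.80 kN/m²
Numerator = 15.6 + 39.80·cos²32.6°·tan28.6° = 15.6 + 39.80·0.7097·0.5452 = 31.001 kPa
Denominator = 39.80·sin32.6°·cos32.6° = 39.80·0.5388·0.8425 = 18.065 kPa
FS = 31.001 / 18.065 = 1.716

FS = 1.72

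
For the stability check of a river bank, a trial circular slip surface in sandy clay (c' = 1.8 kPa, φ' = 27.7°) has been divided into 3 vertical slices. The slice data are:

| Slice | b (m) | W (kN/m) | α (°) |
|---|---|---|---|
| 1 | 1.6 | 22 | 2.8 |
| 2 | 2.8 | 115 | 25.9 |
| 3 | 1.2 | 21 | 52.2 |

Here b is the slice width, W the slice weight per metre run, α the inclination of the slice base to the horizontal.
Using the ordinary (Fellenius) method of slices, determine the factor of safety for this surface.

Ordinary method of slices: FS = Σ[c'·Δl_i + (W_i cosα_i)·tanφ'] / Σ W_i sinα_i, with Δl_i = b_i / cosα_i.
Slice 1: Δl = 1.6/cos2.8° = 1.602 m; N'_1 = 22·cos2.8° = 22.0; c'Δl = 2.88; W sinα = 1.1
Slice 2: Δl = 2.8/cos25.9° = 3.113 m; N'_2 = 115·cos25.9° = 103.4; c'Δl = 5.60; W sinα = 50.2
Slice 3: Δl = 1.2/cos52.2° = 1.958 m; N'_3 = 21·cos52.2° = 12.9; c'Δl = 3.52; W sinα = 16.6
Σc'Δl = 12.0 kN/m; ΣN' = 138.3 kN/m; ΣW sinα = 67.9 kN/m
Resisting = 12.0 + 138.3·tan27.7° = 12.0 + 72.6 = 84.6 kN/m
FS = 84.6 / 67.9 = 1.246

FS = 1.25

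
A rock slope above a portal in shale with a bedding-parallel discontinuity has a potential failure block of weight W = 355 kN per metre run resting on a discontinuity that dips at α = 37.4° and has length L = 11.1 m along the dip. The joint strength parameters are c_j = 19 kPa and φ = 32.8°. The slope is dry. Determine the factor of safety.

FS = 1.82

Resolving the block weight along and normal to the plane and applying the Mohr–Coulomb strength on the joint:
N' = W cosα = 355·cos37.4° = 282.0 kN/m
Driving force T = W sinα = 355·sin37.4° = 215.6 kN/m
Resisting force R = c_j·L + N'·tanφ = 19·11.1 + 282.0·tan32.8° = 210.9 + 181.7 = 392.6 kN/m
FS = R / T = 392.6 / 215.6 = 1.821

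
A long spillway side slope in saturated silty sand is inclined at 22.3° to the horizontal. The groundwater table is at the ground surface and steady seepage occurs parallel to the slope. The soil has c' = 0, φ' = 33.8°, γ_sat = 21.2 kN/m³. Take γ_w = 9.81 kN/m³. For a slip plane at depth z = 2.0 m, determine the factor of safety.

FS = 0.88

With seepage parallel to the slope and the water table at the surface, the effective normal stress on the slip plane uses the buoyant unit weight γ' = γ_sat − γ_w while the driving shear stress uses γ_sat:
FS = [c' + γ' z cos²β tanφ'] / [γ_sat z sinβ cosβ]
(For c' = 0 this reduces to FS = (γ'/γ_sat)·tanφ'/tanβ.)
γ' = 21.2 − 9.81 = 11.39 kN/m³
Numerator = 0.0 + 11.39·2.0·cos²22.3°·tan33.8° = 0.0 + 11.39·2.0·0.8560·0.6694 = 13.054 kPa
Denominator = 21.2·2.0·sin22.3°·cos22.3° = 21.2·2.0·0.3795·0.9252 = 14.886 kPa
FS = 13.054 / 14.886 = 0.877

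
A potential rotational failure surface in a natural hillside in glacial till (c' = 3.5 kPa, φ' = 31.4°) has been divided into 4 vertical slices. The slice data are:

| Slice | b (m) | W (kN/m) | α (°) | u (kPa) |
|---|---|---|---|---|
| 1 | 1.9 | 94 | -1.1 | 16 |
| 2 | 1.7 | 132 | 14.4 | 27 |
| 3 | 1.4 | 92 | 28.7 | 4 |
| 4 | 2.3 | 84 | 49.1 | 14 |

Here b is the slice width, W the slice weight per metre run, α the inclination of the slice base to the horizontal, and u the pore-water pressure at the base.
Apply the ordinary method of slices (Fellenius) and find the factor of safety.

Ordinary method of slices: FS = Σ[c'·Δl_i + (W_i cosα_i − u_i·Δl_i)·tanφ'] / Σ W_i sinα_i, with Δl_i = b_i / cosα_i.
Slice 1: Δl = 1.9/cos(-1.1°) = 1.900 m; N'_1 = 94·cos(-1.1°) − 16·1.900 = 63.6; c'Δl = 6.65; W sinα = -1.8
Slice 2: Δl = 1.7/cos14.4° = 1.755 m; N'_2 = 132·cos14.4° − 27·1.755 = 80.5; c'Δl = 6.14; W sinα = 32.8
Slice 3: Δl = 1.4/cos28.7° = 1.596 m; N'_3 = 92·cos28.7° − 4·1.596 = 74.3; c'Δl = 5.59; W sinα = 44.2
Slice 4: Δl = 2.3/cos49.1° = 3.513 m; N'_4 = 84·cos49.1° − 14·3.513 = 5.8; c'Δl = 12.29; W sinα = 63.5
Σc'Δl = 30.7 kN/m; ΣN' = 224.2 kN/m; ΣW sinα = 138.7 kN/m
Resisting = 30.7 + 224.2·tan31.4° = 30.7 + 136.8 = 167.5 kN/m
FS = 167.5 / 138.7 = 1.208

FS = 1.21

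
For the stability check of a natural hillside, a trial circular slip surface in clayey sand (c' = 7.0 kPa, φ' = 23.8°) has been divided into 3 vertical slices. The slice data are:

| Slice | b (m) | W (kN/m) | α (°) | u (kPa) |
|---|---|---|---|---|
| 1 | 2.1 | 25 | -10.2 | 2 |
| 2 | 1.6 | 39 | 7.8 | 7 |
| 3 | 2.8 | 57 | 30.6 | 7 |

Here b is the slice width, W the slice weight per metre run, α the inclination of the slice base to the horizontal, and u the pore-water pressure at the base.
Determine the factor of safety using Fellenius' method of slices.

FS = 2.73

Ordinary method of slices: FS = Σ[c'·Δl_i + (W_i cosα_i − u_i·Δl_i)·tanφ'] / Σ W_i sinα_i, with Δl_i = b_i / cosα_i.
Slice 1: Δl = 2.1/cos(-10.2°) = 2.134 m; N'_1 = 25·cos(-10.2°) − 2·2.134 = 20.3; c'Δl = 14.94; W sinα = -4.4
Slice 2: Δl = 1.6/cos7.8° = 1.615 m; N'_2 = 39·cos7.8° − 7·1.615 = 27.3; c'Δl = 11.30; W sinα = 5.3
Slice 3: Δl = 2.8/cos30.6° = 3.253 m; N'_3 = 57·cos30.6° − 7·3.253 = 26.3; c'Δl = 22.77; W sinα = 29.0
Σc'Δl = 49.0 kN/m; ΣN' = 74.0 kN/m; ΣW sinα = 29.9 kN/m
Resisting = 49.0 + 74.0·tan23.8° = 49.0 + 32.6 = 81.6 kN/m
FS = 81.6 / 29.9 = 2.732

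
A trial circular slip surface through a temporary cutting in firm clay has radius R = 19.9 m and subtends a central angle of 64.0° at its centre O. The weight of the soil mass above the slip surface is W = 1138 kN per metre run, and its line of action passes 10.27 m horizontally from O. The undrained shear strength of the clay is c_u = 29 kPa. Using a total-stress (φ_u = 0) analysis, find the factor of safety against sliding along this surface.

Taking moments about the centre O, the resisting moment is provided by the undrained shear strength acting along the arc:
Arc length L_a = R·θ = 19.9·(64.0°·π/180) = 19.9·1.1170 = 22.23 m
M_R = c_u·L_a·R = 29·22.23·19.9 = 12828.1 kN·m/m
M_D = W·d = 1138·10.27 = 11687.3 kN·m/m
FS = M_R / M_D = 12828.1 / 11687.3 = 1.098

FS = 1.10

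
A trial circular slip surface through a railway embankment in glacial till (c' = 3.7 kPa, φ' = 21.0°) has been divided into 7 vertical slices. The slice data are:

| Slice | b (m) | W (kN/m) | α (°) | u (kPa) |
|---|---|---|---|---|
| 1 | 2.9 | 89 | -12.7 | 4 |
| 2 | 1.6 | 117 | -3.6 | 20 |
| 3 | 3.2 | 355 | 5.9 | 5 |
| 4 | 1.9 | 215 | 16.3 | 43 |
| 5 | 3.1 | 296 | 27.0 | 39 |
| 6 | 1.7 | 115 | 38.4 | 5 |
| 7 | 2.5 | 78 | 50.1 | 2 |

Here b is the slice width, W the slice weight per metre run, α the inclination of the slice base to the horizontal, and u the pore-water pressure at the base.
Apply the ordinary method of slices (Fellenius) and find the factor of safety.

Ordinary method of slices: FS = Σ[c'·Δl_i + (W_i cosα_i − u_i·Δl_i)·tanφ'] / Σ W_i sinα_i, with Δl_i = b_i / cosα_i.
Slice 1: Δl = 2.9/cos(-12.7°) = 2.973 m; N'_1 = 89·cos(-12.7°) − 4·2.973 = 74.9; c'Δl = 11.00; W sinα = -19.6
Slice 2: Δl = 1.6/cos(-3.6°) = 1.603 m; N'_2 = 117·cos(-3.6°) − 20·1.603 = 84.7; c'Δl = 5.93; W sinα = -7.3
Slice 3: Δl = 3.2/cos5.9° = 3.217 m; N'_3 = 355·cos5.9° − 5·3.217 = 337.0; c'Δl = 11.90; W sinα = 36.5
Slice 4: Δl = 1.9/cos16.3° = 1.980 m; N'_4 = 215·cos16.3° − 43·1.980 = 121.2; c'Δl = 7.32; W sinα = 60.3
Slice 5: Δl = 3.1/cos27.0° = 3.479 m; N'_5 = 296·cos27.0° − 39·3.479 = 128.0; c'Δl = 12.87; W sinα = 134.4
Slice 6: Δl = 1.7/cos38.4° = 2.169 m; N'_6 = 115·cos38.4° − 5·2.169 = 79.3; c'Δl = 8.03; W sinα = 71.4
Slice 7: Δl = 2.5/cos50.1° = 3.897 m; N'_7 = 78·cos50.1° − 2·3.897 = 42.2; c'Δl = 14.42; W sinα = 59.8
Σc'Δl = 71.5 kN/m; ΣN' = 867.5 kN/m; ΣW sinα = 335.6 kN/m
Resisting = 71.5 + 867.5·tan21.0° = 71.5 + 333.0 = 404.5 kN/m
FS = 404.5 / 335.6 = 1.205

FS = 1.21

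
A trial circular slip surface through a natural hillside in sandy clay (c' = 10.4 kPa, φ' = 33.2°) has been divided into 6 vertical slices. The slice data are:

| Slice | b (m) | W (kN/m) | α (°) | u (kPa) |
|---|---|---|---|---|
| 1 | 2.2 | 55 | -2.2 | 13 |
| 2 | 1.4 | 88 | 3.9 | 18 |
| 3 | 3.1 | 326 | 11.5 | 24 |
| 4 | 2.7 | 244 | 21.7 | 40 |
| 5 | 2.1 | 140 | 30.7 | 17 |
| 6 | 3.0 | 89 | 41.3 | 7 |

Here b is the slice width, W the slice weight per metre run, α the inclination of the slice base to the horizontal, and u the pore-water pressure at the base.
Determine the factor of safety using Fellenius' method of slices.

Ordinary method of slices: FS = Σ[c'·Δl_i + (W_i cosα_i − u_i·Δl_i)·tanφ'] / Σ W_i sinα_i, with Δl_i = b_i / cosα_i.
Slice 1: Δl = 2.2/cos(-2.2°) = 2.202 m; N'_1 = 55·cos(-2.2°) − 13·2.202 = 26.3; c'Δl = 22.90; W sinα = -2.1
Slice 2: Δl = 1.4/cos3.9° = 1.403 m; N'_2 = 88·cos3.9° − 18·1.403 = 62.5; c'Δl = 14.59; W sinα = 6.0
Slice 3: Δl = 3.1/cos11.5° = 3.164 m; N'_3 = 326·cos11.5° − 24·3.164 = 243.5; c'Δl = 32.90; W sinα = 65.0
Slice 4: Δl = 2.7/cos21.7° = 2.906 m; N'_4 = 244·cos21.7° − 40·2.906 = 110.5; c'Δl = 30.22; W sinα = 90.2
Slice 5: Δl = 2.1/cos30.7° = 2.442 m; N'_5 = 140·cos30.7° − 17·2.442 = 78.9; c'Δl = 25.40; W sinα = 71.5
Slice 6: Δl = 3.0/cos41.3° = 3.993 m; N'_6 = 89·cos41.3° − 7·3.993 = 38.9; c'Δl = 41.53; W sinα = 58.7
Σc'Δl = 167.5 kN/m; ΣN' = 560.6 kN/m; ΣW sinα = 289.3 kN/m
Resisting = 167.5 + 560.6·tan33.2° = 167.5 + 366.9 = 534.4 kN/m
FS = 534.4 / 289.3 = 1.847

FS = 1.85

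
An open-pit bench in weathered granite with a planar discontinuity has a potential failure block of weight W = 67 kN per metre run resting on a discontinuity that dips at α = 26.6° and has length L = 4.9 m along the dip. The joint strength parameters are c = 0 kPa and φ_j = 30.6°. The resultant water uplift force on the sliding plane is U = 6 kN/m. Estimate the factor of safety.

FS = 1.06

Resolving the block weight along and normal to the plane and applying the Mohr–Coulomb strength on the joint:
N' = W cosα − U = 67·cos26.6° − 6 = 53.9 kN/m
Driving force T = W sinα = 67·sin26.6° = 30.0 kN/m
Resisting force R = c·L + N'·tanφ_j = 0·4.9 + 53.9·tan30.6° = 0.0 + 31.9 = 31.9 kN/m
FS = R / T = 31.9 / 30.0 = 1.063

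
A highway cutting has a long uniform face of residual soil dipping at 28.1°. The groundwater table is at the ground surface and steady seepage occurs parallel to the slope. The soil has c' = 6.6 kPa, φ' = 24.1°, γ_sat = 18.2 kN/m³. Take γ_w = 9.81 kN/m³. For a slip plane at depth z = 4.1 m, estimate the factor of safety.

With seepage parallel to the slope and the water table at the surface, the effective normal stress on the slip plane uses the buoyant unit weight γ' = γ_sat − γ_w while the driving shear stress uses γ_sat:
FS = [c' + γ' z cos²β tanφ'] / [γ_sat z sinβ cosβ]
γ' = 18.2 − 9.81 = 8.39 kN/m³
Numerator = 6.6 + 8.39·4.1·cos²28.1°·tan24.1° = 6.6 + 8.39·4.1·0.7781·0.4473 = 18.574 kPa
Denominator = 18.2·4.1·sin28.1°·cos28.1° = 18.2·4.1·0.4710·0.8821 = 31.004 kPa
FS = 18.574 / 31.004 = 0.599

FS = 0.60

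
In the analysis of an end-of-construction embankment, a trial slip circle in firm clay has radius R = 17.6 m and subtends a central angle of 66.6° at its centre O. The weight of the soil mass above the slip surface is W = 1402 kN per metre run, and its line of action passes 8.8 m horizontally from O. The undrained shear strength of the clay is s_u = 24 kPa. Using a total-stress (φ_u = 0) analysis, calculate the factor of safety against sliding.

FS = 0.70

Taking moments about the centre O, the resisting moment is provided by the undrained shear strength acting along the arc:
Arc length L_a = R·θ = 17.6·(66.6°·π/180) = 17.6·1.1624 = 20.46 m
M_R = s_u·L_a·R = 24·20.46·17.6 = 8641.5 kN·m/m
M_D = W·d = 1402·8.8 = 12337.6 kN·m/m
FS = M_R / M_D = 8641.5 / 12337.6 = 0.700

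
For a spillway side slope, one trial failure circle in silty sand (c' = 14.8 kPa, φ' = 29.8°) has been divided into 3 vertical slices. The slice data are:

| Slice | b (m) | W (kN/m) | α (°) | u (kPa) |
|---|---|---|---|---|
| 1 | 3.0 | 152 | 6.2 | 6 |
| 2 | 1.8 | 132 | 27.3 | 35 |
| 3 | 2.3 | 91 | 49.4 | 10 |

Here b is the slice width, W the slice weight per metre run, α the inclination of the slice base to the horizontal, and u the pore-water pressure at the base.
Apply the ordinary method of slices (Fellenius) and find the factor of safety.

Ordinary method of slices: FS = Σ[c'·Δl_i + (W_i cosα_i − u_i·Δl_i)·tanφ'] / Σ W_i sinα_i, with Δl_i = b_i / cosα_i.
Slice 1: Δl = 3.0/cos6.2° = 3.018 m; N'_1 = 152·cos6.2° − 6·3.018 = 133.0; c'Δl = 44.66; W sinα = 16.4
Slice 2: Δl = 1.8/cos27.3° = 2.026 m; N'_2 = 132·cos27.3° − 35·2.026 = 46.4; c'Δl = 29.98; W sinα = 60.5
Slice 3: Δl = 2.3/cos49.4° = 3.534 m; N'_3 = 91·cos49.4° − 10·3.534 = 23.9; c'Δl = 52.31; W sinα = 69.1
Σc'Δl = 126.9 kN/m; ΣN' = 203.3 kN/m; ΣW sinα = 146.1 kN/m
Resisting = 126.9 + 203.3·tan29.8° = 126.9 + 116.4 = 243.4 kN/m
FS = 243.4 / 146.1 = 1.666

FS = 1.67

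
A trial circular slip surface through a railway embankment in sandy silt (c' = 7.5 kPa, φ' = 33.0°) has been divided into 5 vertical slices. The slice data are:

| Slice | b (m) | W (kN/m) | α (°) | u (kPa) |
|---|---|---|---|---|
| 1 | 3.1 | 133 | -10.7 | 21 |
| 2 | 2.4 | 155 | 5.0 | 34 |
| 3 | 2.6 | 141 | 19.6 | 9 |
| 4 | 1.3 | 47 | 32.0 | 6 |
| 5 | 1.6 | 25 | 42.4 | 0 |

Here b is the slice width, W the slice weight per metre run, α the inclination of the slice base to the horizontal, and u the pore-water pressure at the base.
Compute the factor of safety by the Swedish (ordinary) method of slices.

Ordinary method of slices: FS = Σ[c'·Δl_i + (W_i cosα_i − u_i·Δl_i)·tanφ'] / Σ W_i sinα_i, with Δl_i = b_i / cosα_i.
Slice 1: Δl = 3.1/cos(-10.7°) = 3.155 m; N'_1 = 133·cos(-10.7°) − 21·3.155 = 64.4; c'Δl = 23.66; W sinα = -24.7
Slice 2: Δl = 2.4/cos5.0° = 2.409 m; N'_2 = 155·cos5.0° − 34·2.409 = 72.5; c'Δl = 18.07; W sinα = 13.5
Slice 3: Δl = 2.6/cos19.6° = 2.760 m; N'_3 = 141·cos19.6° − 9·2.760 = 108.0; c'Δl = 20.70; W sinα = 47.3
Slice 4: Δl = 1.3/cos32.0° = 1.533 m; N'_4 = 47·cos32.0° − 6·1.533 = 30.7; c'Δl = 11.50; W sinα = 24.9
Slice 5: Δl = 1.6/cos42.4° = 2.167 m; N'_5 = 25·cos42.4° − 0·2.167 = 18.5; c'Δl = 16.25; W sinα = 16.9
Σc'Δl = 90.2 kN/m; ΣN' = 294.0 kN/m; ΣW sinα = 77.9 kN/m
Resisting = 90.2 + 294.0·tan33.0° = 90.2 + 191.0 = 281.1 kN/m
FS = 281.1 / 77.9 = 3.610

FS = 3.61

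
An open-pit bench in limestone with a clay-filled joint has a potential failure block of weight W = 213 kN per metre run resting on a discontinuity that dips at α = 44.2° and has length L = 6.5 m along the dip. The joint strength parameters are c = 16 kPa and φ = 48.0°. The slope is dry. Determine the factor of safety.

Resolving the block weight along and normal to the plane and applying the Mohr–Coulomb strength on the joint:
N' = W cosα = 213·cos44.2° = 152.7 kN/m
Driving force T = W sinα = 213·sin44.2° = 148.5 kN/m
Resisting force R = c·L + N'·tanφ = 16·6.5 + 152.7·tan48.0° = 104.0 + 169.6 = 273.6 kN/m
FS = R / T = 273.6 / 148.5 = 1.842

FS = 1.84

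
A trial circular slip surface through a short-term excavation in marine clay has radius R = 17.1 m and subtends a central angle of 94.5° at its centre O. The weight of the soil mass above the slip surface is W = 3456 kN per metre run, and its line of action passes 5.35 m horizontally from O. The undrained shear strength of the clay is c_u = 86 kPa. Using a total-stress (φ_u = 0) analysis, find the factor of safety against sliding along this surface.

FS = 2.24

Taking moments about the centre O, the resisting moment is provided by the undrained shear strength acting along the arc:
Arc length L_a = R·θ = 17.1·(94.5°·π/180) = 17.1·1.6493 = 28.20 m
M_R = c_u·L_a·R = 86·28.20·17.1 = 41476.3 kN·m/m
M_D = W·d = 3456·5.35 = 18489.6 kN·m/m
FS = M_R / M_D = 41476.3 / 18489.6 = 2.243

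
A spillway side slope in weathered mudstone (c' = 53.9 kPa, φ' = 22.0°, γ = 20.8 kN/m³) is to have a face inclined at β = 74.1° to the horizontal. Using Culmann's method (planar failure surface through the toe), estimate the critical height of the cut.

H_c = 23.96 m

Culmann's analysis gives the critical failure plane at α_cr = (β + φ')/2 = (74.1 + 22.0)/2 = 48.0°, and the critical height
H_c = (4c'/γ) · sinβ cosφ' / [1 − cos(β − φ')]
    = (4·53.9/20.8) · sin74.1°·cos22.0° / [1 − cos(52.1°)]
    = 10.365 · 0.9617·0.9272 / [1 − 0.6143]
    = 10.365 · 0.8917 / 0.3857
    = 23.96 m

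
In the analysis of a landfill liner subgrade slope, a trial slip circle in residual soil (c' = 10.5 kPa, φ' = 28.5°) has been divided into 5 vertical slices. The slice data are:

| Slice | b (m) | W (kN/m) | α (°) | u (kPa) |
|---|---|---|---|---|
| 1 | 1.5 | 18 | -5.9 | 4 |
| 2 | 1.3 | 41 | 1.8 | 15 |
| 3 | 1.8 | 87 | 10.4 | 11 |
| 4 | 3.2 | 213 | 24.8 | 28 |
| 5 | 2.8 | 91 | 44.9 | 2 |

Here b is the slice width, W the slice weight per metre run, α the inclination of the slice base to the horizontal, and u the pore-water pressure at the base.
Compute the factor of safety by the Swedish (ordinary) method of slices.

FS = 1.56

Ordinary method of slices: FS = Σ[c'·Δl_i + (W_i cosα_i − u_i·Δl_i)·tanφ'] / Σ W_i sinα_i, with Δl_i = b_i / cosα_i.
Slice 1: Δl = 1.5/cos(-5.9°) = 1.508 m; N'_1 = 18·cos(-5.9°) − 4·1.508 = 11.9; c'Δl = 15.83; W sinα = -1.9
Slice 2: Δl = 1.3/cos1.8° = 1.301 m; N'_2 = 41·cos1.8° − 15·1.301 = 21.5; c'Δl = 13.66; W sinα = 1.3
Slice 3: Δl = 1.8/cos10.4° = 1.830 m; N'_3 = 87·cos10.4° − 11·1.830 = 65.4; c'Δl = 19.22; W sinα = 15.7
Slice 4: Δl = 3.2/cos24.8° = 3.525 m; N'_4 = 213·cos24.8° − 28·3.525 = 94.7; c'Δl = 37.01; W sinα = 89.3
Slice 5: Δl = 2.8/cos44.9° = 3.953 m; N'_5 = 91·cos44.9° − 2·3.953 = 56.6; c'Δl = 41.51; W sinα = 64.2
Σc'Δl = 127.2 kN/m; ΣN' = 250.0 kN/m; ΣW sinα = 168.7 kN/m
Resisting = 127.2 + 250.0·tan28.5° = 127.2 + 135.7 = 263.0 kN/m
FS = 263.0 / 168.7 = 1.559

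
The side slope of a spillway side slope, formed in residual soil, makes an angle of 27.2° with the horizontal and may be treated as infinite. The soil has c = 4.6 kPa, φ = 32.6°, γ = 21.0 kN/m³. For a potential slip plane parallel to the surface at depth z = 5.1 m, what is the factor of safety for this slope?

For an infinite slope with a slip plane parallel to the surface (no pore pressure): FS = [c + γz cos²β tanφ] / [γz sinβ cosβ].
γz = 21.0·5.1 = 107.10 kN/m²
Numerator = 4.6 + 107.10·cos²27.2°·tan32.6° = 4.6 + 107.10·0.7911·0.6395 = 58.782 kPa
Denominator = 107.10·sin27.2°·cos27.2° = 107.10·0.4571·0.8894 = 43.542 kPa
FS = 58.782 / 43.542 = 1.350

FS = 1.35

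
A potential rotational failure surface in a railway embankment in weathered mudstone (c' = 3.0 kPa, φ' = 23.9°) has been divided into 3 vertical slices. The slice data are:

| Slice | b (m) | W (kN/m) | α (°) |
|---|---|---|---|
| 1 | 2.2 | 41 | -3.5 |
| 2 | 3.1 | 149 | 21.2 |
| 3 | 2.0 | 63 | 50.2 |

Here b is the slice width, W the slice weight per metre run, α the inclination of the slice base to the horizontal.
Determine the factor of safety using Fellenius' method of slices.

FS = 1.24

Ordinary method of slices: FS = Σ[c'·Δl_i + (W_i cosα_i)·tanφ'] / Σ W_i sinα_i, with Δl_i = b_i / cosα_i.
Slice 1: Δl = 2.2/cos(-3.5°) = 2.204 m; N'_1 = 41·cos(-3.5°) = 40.9; c'Δl = 6.61; W sinα = -2.5
Slice 2: Δl = 3.1/cos21.2° = 3.325 m; N'_2 = 149·cos21.2° = 138.9; c'Δl = 9.98; W sinα = 53.9
Slice 3: Δl = 2.0/cos50.2° = 3.124 m; N'_3 = 63·cos50.2° = 40.3; c'Δl = 9.37; W sinα = 48.4
Σc'Δl = 26.0 kN/m; ΣN' = 220.2 kN/m; ΣW sinα = 99.8 kN/m
Resisting = 26.0 + 220.2·tan23.9° = 26.0 + 97.6 = 123.5 kN/m
FS = 123.5 / 99.8 = 1.238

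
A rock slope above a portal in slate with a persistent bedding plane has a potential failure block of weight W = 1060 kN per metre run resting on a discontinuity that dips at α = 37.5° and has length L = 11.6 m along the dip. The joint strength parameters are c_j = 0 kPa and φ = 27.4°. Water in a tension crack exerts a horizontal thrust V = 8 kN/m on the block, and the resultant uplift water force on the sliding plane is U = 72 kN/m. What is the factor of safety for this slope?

FS = 0.61

Resolving the block weight along and normal to the plane and applying the Mohr–Coulomb strength on the joint:
N' = W cosα − U − V sinα = 1060·cos37.5° − 72 − 8·sin37.5° = 764.1 kN/m
Driving force T = W sinα + V cosα = 1060·sin37.5° + 8·cos37.5° = 651.6 kN/m
Resisting force R = c_j·L + N'·tanφ = 0·11.6 + 764.1·tan27.4° = 0.0 + 396.1 = 396.1 kN/m
FS = R / T = 396.1 / 651.6 = 0.608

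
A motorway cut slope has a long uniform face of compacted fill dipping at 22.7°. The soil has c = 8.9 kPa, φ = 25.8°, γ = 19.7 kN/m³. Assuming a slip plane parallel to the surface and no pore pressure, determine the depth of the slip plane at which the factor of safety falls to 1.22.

z = 19.72 m

Setting FS = 1.22 in FS = [c + γz cos²β tanφ] / [γz sinβ cosβ] and solving for z:
z = c / [γ cosβ (FS·sinβ − cosβ·tanφ)]
  = 8.9 / [19.7·cos22.7°·(1.22·sin22.7° − cos22.7°·tan25.8°)]
  = 8.9 / [19.7·0.9225·(1.22·0.3859 − 0.9225·0.4834)]
  = 8.9 / 0.4513 = 19.720 m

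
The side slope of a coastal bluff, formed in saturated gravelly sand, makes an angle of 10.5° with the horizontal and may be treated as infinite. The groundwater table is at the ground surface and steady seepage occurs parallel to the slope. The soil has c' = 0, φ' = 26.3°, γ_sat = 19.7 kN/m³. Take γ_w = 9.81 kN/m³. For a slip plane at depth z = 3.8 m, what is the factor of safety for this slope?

With seepage parallel to the slope and the water table at the surface, the effective normal stress on the slip plane uses the buoyant unit weight γ' = γ_sat − γ_w while the driving shear stress uses γ_sat:
FS = [c' + γ' z cos²β tanφ'] / [γ_sat z sinβ cosβ]
(For c' = 0 this reduces to FS = (γ'/γ_sat)·tanφ'/tanβ.)
γ' = 19.7 − 9.81 = 9.89 kN/m³
Numerator = 0.0 + 9.89·3.8·cos²10.5°·tan26.3° = 0.0 + 9.89·3.8·0.9668·0.4942 = 17.957 kPa
Denominator = 19.7·3.8·sin10.5°·cos10.5° = 19.7·3.8·0.1822·0.9833 = 13.414 kPa
FS = 17.957 / 13.414 = 1.339

FS = 1.34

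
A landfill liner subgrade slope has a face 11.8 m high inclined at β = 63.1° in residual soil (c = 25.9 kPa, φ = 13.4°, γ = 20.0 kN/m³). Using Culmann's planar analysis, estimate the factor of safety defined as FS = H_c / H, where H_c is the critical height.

FS = 1.08

H_c = (4c/γ) · sinβ cosφ / [1 − cos(β − φ)]
    = (4·25.9/20.0) · sin63.1°·cos13.4° / [1 − cos49.7°]
    = 5.180 · 0.8675 / 0.3532 = 12.72 m
FS = H_c / H = 12.72 / 11.8 = 1.078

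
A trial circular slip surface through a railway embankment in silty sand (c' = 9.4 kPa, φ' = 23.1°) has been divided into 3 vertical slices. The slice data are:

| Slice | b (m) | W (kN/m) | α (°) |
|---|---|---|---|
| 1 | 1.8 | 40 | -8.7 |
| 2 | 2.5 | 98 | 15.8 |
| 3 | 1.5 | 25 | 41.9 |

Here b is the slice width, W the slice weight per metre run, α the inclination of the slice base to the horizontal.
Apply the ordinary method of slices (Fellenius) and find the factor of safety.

FS = 3.36

Ordinary method of slices: FS = Σ[c'·Δl_i + (W_i cosα_i)·tanφ'] / Σ W_i sinα_i, with Δl_i = b_i / cosα_i.
Slice 1: Δl = 1.8/cos(-8.7°) = 1.821 m; N'_1 = 40·cos(-8.7°) = 39.5; c'Δl = 17.12; W sinα = -6.1
Slice 2: Δl = 2.5/cos15.8° = 2.598 m; N'_2 = 98·cos15.8° = 94.3; c'Δl = 24.42; W sinα = 26.7
Slice 3: Δl = 1.5/cos41.9° = 2.015 m; N'_3 = 25·cos41.9° = 18.6; c'Δl = 18.94; W sinα = 16.7
Σc'Δl = 60.5 kN/m; ΣN' = 152.4 kN/m; ΣW sinα = 37.3 kN/m
Resisting = 60.5 + 152.4·tan23.1° = 60.5 + 65.0 = 125.5 kN/m
FS = 125.5 / 37.3 = 3.362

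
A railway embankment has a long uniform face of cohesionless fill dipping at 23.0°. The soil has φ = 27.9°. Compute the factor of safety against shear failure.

For a dry cohesionless infinite slope the factor of safety is FS = tanφ / tanβ.
FS = tan27.9° / tan23.0° = 0.5295 / 0.4245 = 1.247

FS = 1.25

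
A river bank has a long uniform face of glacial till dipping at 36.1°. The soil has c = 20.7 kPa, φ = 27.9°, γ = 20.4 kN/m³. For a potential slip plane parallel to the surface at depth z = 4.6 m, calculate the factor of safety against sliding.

For an infinite slope with a slip plane parallel to the surface (no pore pressure): FS = [c + γz cos²β tanφ] / [γz sinβ cosβ].
γz = 20.4·4.6 = 93.84 kN/m²
Numerator = 20.7 + 93.84·cos²36.1°·tan27.9° = 20.7 + 93.84·0.6528·0.5295 = 53.137 kPa
Denominator = 93.84·sin36.1°·cos36.1° = 93.84·0.5892·0.8080 = 44.674 kPa
FS = 53.137 / 44.674 = 1.189

FS = 1.19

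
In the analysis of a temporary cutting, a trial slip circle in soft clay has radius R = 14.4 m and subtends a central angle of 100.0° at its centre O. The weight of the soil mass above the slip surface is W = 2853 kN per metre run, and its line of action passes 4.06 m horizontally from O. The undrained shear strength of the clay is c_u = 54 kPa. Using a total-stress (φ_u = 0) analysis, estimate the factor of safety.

Taking moments about the centre O, the resisting moment is provided by the undrained shear strength acting along the arc:
Arc length L_a = R·θ = 14.4·(100.0°·π/180) = 14.4·1.7453 = 25.13 m
M_R = c_u·L_a·R = 54·25.13·14.4 = 19543.2 kN·m/m
M_D = W·d = 2853·4.06 = 11583.2 kN·m/m
FS = M_R / M_D = 19543.2 / 11583.2 = 1.687

FS = 1.69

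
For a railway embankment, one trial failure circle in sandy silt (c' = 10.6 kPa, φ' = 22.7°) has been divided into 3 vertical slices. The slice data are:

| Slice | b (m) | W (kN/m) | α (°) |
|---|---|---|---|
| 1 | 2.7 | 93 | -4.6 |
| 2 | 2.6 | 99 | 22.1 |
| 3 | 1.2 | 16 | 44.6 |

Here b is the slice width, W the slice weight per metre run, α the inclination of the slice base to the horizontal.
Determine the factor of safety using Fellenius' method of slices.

FS = 3.86

Ordinary method of slices: FS = Σ[c'·Δl_i + (W_i cosα_i)·tanφ'] / Σ W_i sinα_i, with Δl_i = b_i / cosα_i.
Slice 1: Δl = 2.7/cos(-4.6°) = 2.709 m; N'_1 = 93·cos(-4.6°) = 92.7; c'Δl = 28.71; W sinα = -7.5
Slice 2: Δl = 2.6/cos22.1° = 2.806 m; N'_2 = 99·cos22.1° = 91.7; c'Δl = 29.75; W sinα = 37.2
Slice 3: Δl = 1.2/cos44.6° = 1.685 m; N'_3 = 16·cos44.6° = 11.4; c'Δl = 17.86; W sinα = 11.2
Σc'Δl = 76.3 kN/m; ΣN' = 195.8 kN/m; ΣW sinα = 41.0 kN/m
Resisting = 76.3 + 195.8·tan22.7° = 76.3 + 81.9 = 158.2 kN/m
FS = 158.2 / 41.0 = 3.857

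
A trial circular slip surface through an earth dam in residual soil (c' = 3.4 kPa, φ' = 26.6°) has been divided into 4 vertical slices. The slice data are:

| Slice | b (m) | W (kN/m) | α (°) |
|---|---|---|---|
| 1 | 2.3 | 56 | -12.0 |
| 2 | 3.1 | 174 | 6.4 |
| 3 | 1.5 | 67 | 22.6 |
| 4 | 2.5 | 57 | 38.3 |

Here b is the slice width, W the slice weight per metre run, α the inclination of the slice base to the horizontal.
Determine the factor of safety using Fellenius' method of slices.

Ordinary method of slices: FS = Σ[c'·Δl_i + (W_i cosα_i)·tanφ'] / Σ W_i sinα_i, with Δl_i = b_i / cosα_i.
Slice 1: Δl = 2.3/cos(-12.0°) = 2.351 m; N'_1 = 56·cos(-12.0°) = 54.8; c'Δl = 7.99; W sinα = -11.6
Slice 2: Δl = 3.1/cos6.4° = 3.119 m; N'_2 = 174·cos6.4° = 172.9; c'Δl = 10.61; W sinα = 19.4
Slice 3: Δl = 1.5/cos22.6° = 1.625 m; N'_3 = 67·cos22.6° = 61.9; c'Δl = 5.52; W sinα = 25.7
Slice 4: Δl = 2.5/cos38.3° = 3.186 m; N'_4 = 57·cos38.3° = 44.7; c'Δl = 10.83; W sinα = 35.3
Σc'Δl = 35.0 kN/m; ΣN' = 334.3 kN/m; ΣW sinα = 68.8 kN/m
Resisting = 35.0 + 334.3·tan26.6° = 35.0 + 167.4 = 202.4 kN/m
FS = 202.4 / 68.8 = 2.940

FS = 2.94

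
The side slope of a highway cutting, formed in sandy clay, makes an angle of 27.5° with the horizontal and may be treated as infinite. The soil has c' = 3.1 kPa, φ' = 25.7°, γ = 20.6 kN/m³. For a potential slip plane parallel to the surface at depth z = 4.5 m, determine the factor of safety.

For an infinite slope with a slip plane parallel to the surface (no pore pressure): FS = [c' + γz cos²β tanφ'] / [γz sinβ cosβ].
γz = 20.6·4.5 = 92.70 kN/m²
Numerator = 3.1 + 92.70·cos²27.5°·tan25.7° = 3.1 + 92.70·0.7868·0.4813 = 38.201 kPa
Denominator = 92.70·sin27.5°·cos27.5° = 92.70·0.4617·0.8870 = 37.968 kPa
FS = 38.201 / 37.968 = 1.006

FS = 1.01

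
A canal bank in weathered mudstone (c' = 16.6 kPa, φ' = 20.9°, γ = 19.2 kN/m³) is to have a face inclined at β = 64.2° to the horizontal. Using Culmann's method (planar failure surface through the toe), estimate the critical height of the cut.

H_c = 10.68 m

Culmann's analysis gives the critical failure plane at α_cr = (β + φ')/2 = (64.2 + 20.9)/2 = 42.5°, and the critical height
H_c = (4c'/γ) · sinβ cosφ' / [1 − cos(β − φ')]
    = (4·16.6/19.2) · sin64.2°·cos20.9° / [1 − cos(43.3°)]
    = 3.458 · 0.9003·0.9342 / [1 − 0.7278]
    = 3.458 · 0.8411 / 0.2722
    = 10.68 m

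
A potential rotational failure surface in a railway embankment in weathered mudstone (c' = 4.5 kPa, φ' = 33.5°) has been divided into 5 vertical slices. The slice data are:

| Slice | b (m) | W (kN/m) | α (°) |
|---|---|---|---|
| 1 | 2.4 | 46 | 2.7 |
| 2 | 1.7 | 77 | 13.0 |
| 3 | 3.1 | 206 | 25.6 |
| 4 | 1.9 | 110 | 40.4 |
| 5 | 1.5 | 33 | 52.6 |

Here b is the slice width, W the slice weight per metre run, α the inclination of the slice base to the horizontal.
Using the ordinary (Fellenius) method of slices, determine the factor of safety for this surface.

Ordinary method of slices: FS = Σ[c'·Δl_i + (W_i cosα_i)·tanφ'] / Σ W_i sinα_i, with Δl_i = b_i / cosα_i.
Slice 1: Δl = 2.4/cos2.7° = 2.403 m; N'_1 = 46·cos2.7° = 45.9; c'Δl = 10.81; W sinα = 2.2
Slice 2: Δl = 1.7/cos13.0° = 1.745 m; N'_2 = 77·cos13.0° = 75.0; c'Δl = 7.85; W sinα = 17.3
Slice 3: Δl = 3.1/cos25.6° = 3.437 m; N'_3 = 206·cos25.6° = 185.8; c'Δl = 15.47; W sinα = 89.0
Slice 4: Δl = 1.9/cos40.4° = 2.495 m; N'_4 = 110·cos40.4° = 83.8; c'Δl = 11.23; W sinα = 71.3
Slice 5: Δl = 1.5/cos52.6° = 2.470 m; N'_5 = 33·cos52.6° = 20.0; c'Δl = 11.11; W sinα = 26.2
Σc'Δl = 56.5 kN/m; ΣN' = 410.6 kN/m; ΣW sinα = 206.0 kN/m
Resisting = 56.5 + 410.6·tan33.5° = 56.5 + 271.7 = 328.2 kN/m
FS = 328.2 / 206.0 = 1.593

FS = 1.59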